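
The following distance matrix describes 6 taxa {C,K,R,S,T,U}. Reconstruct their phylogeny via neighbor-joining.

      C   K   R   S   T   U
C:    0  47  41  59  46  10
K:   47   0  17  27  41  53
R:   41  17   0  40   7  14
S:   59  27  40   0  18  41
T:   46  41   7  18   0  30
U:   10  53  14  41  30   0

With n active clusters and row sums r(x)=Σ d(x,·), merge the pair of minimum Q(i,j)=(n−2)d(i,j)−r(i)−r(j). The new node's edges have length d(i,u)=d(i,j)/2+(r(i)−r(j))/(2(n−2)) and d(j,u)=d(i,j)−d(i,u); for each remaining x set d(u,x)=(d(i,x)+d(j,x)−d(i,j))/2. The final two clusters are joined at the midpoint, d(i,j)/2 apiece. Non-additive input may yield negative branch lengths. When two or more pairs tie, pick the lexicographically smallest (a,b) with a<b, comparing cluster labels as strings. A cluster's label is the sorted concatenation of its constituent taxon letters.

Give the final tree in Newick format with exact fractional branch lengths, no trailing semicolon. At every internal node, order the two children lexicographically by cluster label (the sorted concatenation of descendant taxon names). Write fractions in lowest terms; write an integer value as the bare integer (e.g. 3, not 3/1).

((((C:95/8,U:-15/8):175/8,(K:27/2,S:27/2):77/8):19/8,R:5/8):51/16,T:51/16)

iteration 1: select C,U (d=10, Q=-311); attach at lengths (95/8, -15/8); label the merged cluster CU
  updated: d(CU,K)=45, d(CU,R)=45/2, d(CU,S)=45, d(CU,T)=33
iteration 2: select K,S (d=27, Q=-179); attach at lengths (27/2, 27/2); label the merged cluster KS
  updated: d(CU,KS)=63/2, d(KS,R)=15, d(KS,T)=16
iteration 3: select CU,KS (d=63/2, Q=-173/2); attach at lengths (175/8, 77/8); label the merged cluster CKSU
  updated: d(CKSU,R)=3, d(CKSU,T)=35/4
iteration 4: select CKSU,R (d=3, Q=-75/4); attach at lengths (19/8, 5/8); label the merged cluster CKRSU
  updated: d(CKRSU,T)=51/8
iteration 5: select CKRSU,T (d=51/8); attach at lengths (51/16, 51/16); label the merged cluster CKRSTU
final tree: ((((C:95/8,U:-15/8):175/8,(K:27/2,S:27/2):77/8):19/8,R:5/8):51/16,T:51/16)
total length: 623/8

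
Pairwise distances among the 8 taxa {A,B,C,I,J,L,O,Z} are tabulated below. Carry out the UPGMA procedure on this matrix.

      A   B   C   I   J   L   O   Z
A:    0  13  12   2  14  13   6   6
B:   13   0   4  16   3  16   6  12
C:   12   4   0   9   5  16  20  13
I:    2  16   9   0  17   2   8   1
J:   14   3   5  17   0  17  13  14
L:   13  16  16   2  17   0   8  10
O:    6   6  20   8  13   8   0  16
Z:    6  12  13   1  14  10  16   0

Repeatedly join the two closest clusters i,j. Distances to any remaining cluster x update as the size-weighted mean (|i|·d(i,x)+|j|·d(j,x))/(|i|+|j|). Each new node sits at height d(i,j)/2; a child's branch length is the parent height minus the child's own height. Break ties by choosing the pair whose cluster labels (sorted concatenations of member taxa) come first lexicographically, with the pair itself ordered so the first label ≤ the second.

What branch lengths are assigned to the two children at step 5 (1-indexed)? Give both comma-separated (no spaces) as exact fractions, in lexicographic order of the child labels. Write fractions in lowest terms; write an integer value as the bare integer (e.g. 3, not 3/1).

4,4

iteration 1: select I,Z (d=1); attach at lengths (1/2, 1/2); label the merged cluster IZ
  updated: d(A,IZ)=4, d(B,IZ)=14, d(C,IZ)=11, d(IZ,J)=31/2, d(IZ,L)=6, d(IZ,O)=12
iteration 2: select B,J (d=3); attach at lengths (3/2, 3/2); label the merged cluster BJ
  updated: d(A,BJ)=27/2, d(BJ,C)=9/2, d(BJ,IZ)=59/4, d(BJ,L)=33/2, d(BJ,O)=19/2
iteration 3: select A,IZ (d=4); attach at lengths (2, 3/2); label the merged cluster AIZ
  updated: d(AIZ,BJ)=43/3, d(AIZ,C)=34/3, d(AIZ,L)=25/3, d(AIZ,O)=10
iteration 4: select BJ,C (d=9/2); attach at lengths (3/4, 9/4); label the merged cluster BCJ
  updated: d(AIZ,BCJ)=40/3, d(BCJ,L)=49/3, d(BCJ,O)=13
iteration 5: select L,O (d=8); attach at lengths (4, 4); label the merged cluster LO
  updated: d(AIZ,LO)=55/6, d(BCJ,LO)=44/3
iteration 6: select AIZ,LO (d=55/6); attach at lengths (31/12, 7/12); label the merged cluster AILOZ
  updated: d(AILOZ,BCJ)=208/15
iteration 7: select AILOZ,BCJ (d=208/15); attach at lengths (47/20, 281/60); label the merged cluster ABCIJLOZ
final tree: (((A:2,(I:1/2,Z:1/2):3/2):31/12,(L:4,O:4):7/12):47/20,((B:3/2,J:3/2):3/4,C:9/4):281/60)
total length: 287/10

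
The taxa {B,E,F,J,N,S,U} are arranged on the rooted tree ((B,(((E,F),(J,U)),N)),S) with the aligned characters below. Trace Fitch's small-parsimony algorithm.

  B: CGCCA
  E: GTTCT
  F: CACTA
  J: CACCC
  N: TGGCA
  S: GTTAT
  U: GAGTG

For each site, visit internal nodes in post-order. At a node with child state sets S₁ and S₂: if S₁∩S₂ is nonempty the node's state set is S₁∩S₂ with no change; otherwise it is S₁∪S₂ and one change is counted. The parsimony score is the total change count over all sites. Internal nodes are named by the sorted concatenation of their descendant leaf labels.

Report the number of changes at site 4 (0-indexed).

4

[col 0] EF: children E:{G}, F:{C} ∪→ {C,G}; cost 1
[col 0] JU: children J:{C}, U:{G} ∪→ {C,G}; cost 1
[col 0] EFJU: children EF:{C,G}, JU:{C,G} ∩→ {C,G}; cost 0
[col 0] EFJNU: children EFJU:{C,G}, N:{T} ∪→ {C,G,T}; cost 1
[col 0] BEFJNU: children B:{C}, EFJNU:{C,G,T} ∩→ {C}; cost 0
[col 0] BEFJNSU: children BEFJNU:{C}, S:{G} ∪→ {C,G}; cost 1
[col 1] EF: children E:{T}, F:{A} ∪→ {A,T}; cost 1
[col 1] JU: children J:{A}, U:{A} ∩→ {A}; cost 0
[col 1] EFJU: children EF:{A,T}, JU:{A} ∩→ {A}; cost 0
[col 1] EFJNU: children EFJU:{A}, N:{G} ∪→ {A,G}; cost 1
[col 1] BEFJNU: children B:{G}, EFJNU:{A,G} ∩→ {G}; cost 0
[col 1] BEFJNSU: children BEFJNU:{G}, S:{T} ∪→ {G,T}; cost 1
[col 2] EF: children E:{T}, F:{C} ∪→ {C,T}; cost 1
[col 2] JU: children J:{C}, U:{G} ∪→ {C,G}; cost 1
[col 2] EFJU: children EF:{C,T}, JU:{C,G} ∩→ {C}; cost 0
[col 2] EFJNU: children EFJU:{C}, N:{G} ∪→ {C,G}; cost 1
[col 2] BEFJNU: children B:{C}, EFJNU:{C,G} ∩→ {C}; cost 0
[col 2] BEFJNSU: children BEFJNU:{C}, S:{T} ∪→ {C,T}; cost 1
[col 3] EF: children E:{C}, F:{T} ∪→ {C,T}; cost 1
[col 3] JU: children J:{C}, U:{T} ∪→ {C,T}; cost 1
[col 3] EFJU: children EF:{C,T}, JU:{C,T} ∩→ {C,T}; cost 0
[col 3] EFJNU: children EFJU:{C,T}, N:{C} ∩→ {C}; cost 0
[col 3] BEFJNU: children B:{C}, EFJNU:{C} ∩→ {C}; cost 0
[col 3] BEFJNSU: children BEFJNU:{C}, S:{A} ∪→ {A,C}; cost 1
[col 4] EF: children E:{T}, F:{A} ∪→ {A,T}; cost 1
[col 4] JU: children J:{C}, U:{G} ∪→ {C,G}; cost 1
[col 4] EFJU: children EF:{A,T}, JU:{C,G} ∪→ {A,C,G,T}; cost 1
[col 4] EFJNU: children EFJU:{A,C,G,T}, N:{A} ∩→ {A}; cost 0
[col 4] BEFJNU: children B:{A}, EFJNU:{A} ∩→ {A}; cost 0
[col 4] BEFJNSU: children BEFJNU:{A}, S:{T} ∪→ {A,T}; cost 1
per-site changes: [4, 3, 4, 3, 4]; total = 18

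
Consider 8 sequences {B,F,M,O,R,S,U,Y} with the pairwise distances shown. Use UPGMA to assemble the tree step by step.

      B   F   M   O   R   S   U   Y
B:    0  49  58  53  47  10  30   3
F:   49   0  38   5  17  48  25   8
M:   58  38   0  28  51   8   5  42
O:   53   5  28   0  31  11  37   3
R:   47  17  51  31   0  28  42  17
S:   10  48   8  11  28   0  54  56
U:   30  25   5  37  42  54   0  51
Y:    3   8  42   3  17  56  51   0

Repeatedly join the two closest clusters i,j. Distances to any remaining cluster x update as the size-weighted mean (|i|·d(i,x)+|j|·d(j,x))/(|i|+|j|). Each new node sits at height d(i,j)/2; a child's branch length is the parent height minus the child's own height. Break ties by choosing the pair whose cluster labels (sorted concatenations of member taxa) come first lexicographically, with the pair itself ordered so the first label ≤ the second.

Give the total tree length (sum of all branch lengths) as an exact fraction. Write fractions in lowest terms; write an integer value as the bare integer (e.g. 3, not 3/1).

1. join B+Y (d=3) ⇒ BY; edges |B|=3/2, |Y|=3/2
  updated: d(BY,F)=57/2, d(BY,M)=50, d(BY,O)=28, d(BY,R)=32, d(BY,S)=33, d(BY,U)=81/2
2. join F+O (d=5) ⇒ FO; edges |F|=5/2, |O|=5/2
  updated: d(BY,FO)=113/4, d(FO,M)=33, d(FO,R)=24, d(FO,S)=59/2, d(FO,U)=31
3. join M+U (d=5) ⇒ MU; edges |M|=5/2, |U|=5/2
  updated: d(BY,MU)=181/4, d(FO,MU)=32, d(MU,R)=93/2, d(MU,S)=31
4. join FO+R (d=24) ⇒ FOR; edges |FO|=19/2, |R|=12
  updated: d(BY,FOR)=59/2, d(FOR,MU)=221/6, d(FOR,S)=29
5. join FOR+S (d=29) ⇒ FORS; edges |FOR|=5/2, |S|=29/2
  updated: d(BY,FORS)=243/8, d(FORS,MU)=283/8
6. join BY+FORS (d=243/8) ⇒ BFORSY; edges |BY|=219/16, |FORS|=11/16
  updated: d(BFORSY,MU)=116/3
7. join BFORSY+MU (d=116/3) ⇒ BFMORSUY; edges |BFORSY|=199/48, |MU|=101/6
final tree: (((B:3/2,Y:3/2):219/16,(((F:5/2,O:5/2):19/2,R:12):5/2,S:29/2):11/16):199/48,(M:5/2,U:5/2):101/6)
total length: 4169/48

4169/48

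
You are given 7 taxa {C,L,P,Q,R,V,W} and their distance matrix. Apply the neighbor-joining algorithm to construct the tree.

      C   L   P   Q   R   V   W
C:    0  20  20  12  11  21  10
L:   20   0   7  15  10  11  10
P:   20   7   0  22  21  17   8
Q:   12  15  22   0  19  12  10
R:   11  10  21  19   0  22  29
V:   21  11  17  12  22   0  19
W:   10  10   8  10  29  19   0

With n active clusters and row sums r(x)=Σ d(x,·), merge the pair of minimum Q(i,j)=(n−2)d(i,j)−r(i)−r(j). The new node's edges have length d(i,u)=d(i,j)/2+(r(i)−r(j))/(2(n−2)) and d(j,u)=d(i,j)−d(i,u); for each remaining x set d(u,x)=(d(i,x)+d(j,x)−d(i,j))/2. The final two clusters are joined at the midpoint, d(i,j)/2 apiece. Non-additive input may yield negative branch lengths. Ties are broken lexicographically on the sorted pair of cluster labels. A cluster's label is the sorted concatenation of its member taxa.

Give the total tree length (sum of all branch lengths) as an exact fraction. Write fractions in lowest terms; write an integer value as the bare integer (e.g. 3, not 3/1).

181/4

iteration 1: select C,R (d=11, Q=-151); attach at lengths (37/10, 73/10); label the merged cluster CR
  updated: d(CR,L)=19/2, d(CR,P)=15, d(CR,Q)=10, d(CR,V)=16, d(CR,W)=14
iteration 2: select P,W (d=8, Q=-98); attach at lengths (5, 3); label the merged cluster PW
  updated: d(CR,PW)=21/2, d(L,PW)=9/2, d(PW,Q)=12, d(PW,V)=14
iteration 3: select L,PW (d=9/2, Q=-135/2); attach at lengths (25/12, 29/12); label the merged cluster LPW
  updated: d(CR,LPW)=31/4, d(LPW,Q)=45/4, d(LPW,V)=41/4
iteration 4: select CR,LPW (d=31/4, Q=-95/2); attach at lengths (5, 11/4); label the merged cluster CLPRW
  updated: d(CLPRW,Q)=27/4, d(CLPRW,V)=37/4
iteration 5: select CLPRW,Q (d=27/4, Q=-28); attach at lengths (2, 19/4); label the merged cluster CLPQRW
  updated: d(CLPQRW,V)=29/4
iteration 6: select CLPQRW,V (d=29/4); attach at lengths (29/8, 29/8); label the merged cluster CLPQRVW
final tree: ((((C:37/10,R:73/10):5,(L:25/12,(P:5,W:3):29/12):11/4):2,Q:19/4):29/8,V:29/8)
total length: 181/4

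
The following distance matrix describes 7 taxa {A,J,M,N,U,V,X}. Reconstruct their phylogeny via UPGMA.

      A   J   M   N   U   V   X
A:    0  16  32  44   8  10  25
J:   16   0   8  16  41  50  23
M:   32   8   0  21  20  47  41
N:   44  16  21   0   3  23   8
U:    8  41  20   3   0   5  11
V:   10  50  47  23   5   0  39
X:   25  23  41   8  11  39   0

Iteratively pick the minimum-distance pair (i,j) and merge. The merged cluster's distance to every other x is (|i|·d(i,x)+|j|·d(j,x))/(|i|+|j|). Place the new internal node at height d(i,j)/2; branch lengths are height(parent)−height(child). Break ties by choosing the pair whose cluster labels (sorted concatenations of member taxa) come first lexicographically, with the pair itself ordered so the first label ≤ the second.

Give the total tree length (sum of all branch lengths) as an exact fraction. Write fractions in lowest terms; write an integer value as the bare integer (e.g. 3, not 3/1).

iteration 1: select N,U (d=3); attach at lengths (3/2, 3/2); label the merged cluster NU
  updated: d(A,NU)=26, d(J,NU)=57/2, d(M,NU)=41/2, d(NU,V)=14, d(NU,X)=19/2
iteration 2: select J,M (d=8); attach at lengths (4, 4); label the merged cluster JM
  updated: d(A,JM)=24, d(JM,NU)=49/2, d(JM,V)=97/2, d(JM,X)=32
iteration 3: select NU,X (d=19/2); attach at lengths (13/4, 19/4); label the merged cluster NUX
  updated: d(A,NUX)=77/3, d(JM,NUX)=27, d(NUX,V)=67/3
iteration 4: select A,V (d=10); attach at lengths (5, 5); label the merged cluster AV
  updated: d(AV,JM)=145/4, d(AV,NUX)=24
iteration 5: select AV,NUX (d=24); attach at lengths (7, 29/4); label the merged cluster ANUVX
  updated: d(ANUVX,JM)=307/10
iteration 6: select ANUVX,JM (d=307/10); attach at lengths (67/20, 227/20); label the merged cluster AJMNUVX
final tree: (((A:5,V:5):7,((N:3/2,U:3/2):13/4,X:19/4):29/4):67/20,(J:4,M:4):227/20)
total length: 1159/20

1159/20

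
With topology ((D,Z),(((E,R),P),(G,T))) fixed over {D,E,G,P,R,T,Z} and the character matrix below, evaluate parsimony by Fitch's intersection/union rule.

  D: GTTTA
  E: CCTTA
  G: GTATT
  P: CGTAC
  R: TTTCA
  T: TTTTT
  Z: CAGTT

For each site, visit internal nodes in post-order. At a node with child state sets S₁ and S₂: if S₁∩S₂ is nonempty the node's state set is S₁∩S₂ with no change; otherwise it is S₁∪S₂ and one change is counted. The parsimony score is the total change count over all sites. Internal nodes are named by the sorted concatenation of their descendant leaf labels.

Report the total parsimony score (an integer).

14

DZ@0: {G} ∪ {C} = {C,G} (union, +1)
ER@0: {C} ∪ {T} = {C,T} (union, +1)
EPR@0: {C,T} ∩ {C} = {C} (intersection, +0)
GT@0: {G} ∪ {T} = {G,T} (union, +1)
EGPRT@0: {C} ∪ {G,T} = {C,G,T} (union, +1)
DEGPRTZ@0: {C,G} ∩ {C,G,T} = {C,G} (intersection, +0)
DZ@1: {T} ∪ {A} = {A,T} (union, +1)
ER@1: {C} ∪ {T} = {C,T} (union, +1)
EPR@1: {C,T} ∪ {G} = {C,G,T} (union, +1)
GT@1: {T} ∩ {T} = {T} (intersection, +0)
EGPRT@1: {C,G,T} ∩ {T} = {T} (intersection, +0)
DEGPRTZ@1: {A,T} ∩ {T} = {T} (intersection, +0)
DZ@2: {T} ∪ {G} = {G,T} (union, +1)
ER@2: {T} ∩ {T} = {T} (intersection, +0)
EPR@2: {T} ∩ {T} = {T} (intersection, +0)
GT@2: {A} ∪ {T} = {A,T} (union, +1)
EGPRT@2: {T} ∩ {A,T} = {T} (intersection, +0)
DEGPRTZ@2: {G,T} ∩ {T} = {T} (intersection, +0)
DZ@3: {T} ∩ {T} = {T} (intersection, +0)
ER@3: {T} ∪ {C} = {C,T} (union, +1)
EPR@3: {C,T} ∪ {A} = {A,C,T} (union, +1)
GT@3: {T} ∩ {T} = {T} (intersection, +0)
EGPRT@3: {A,C,T} ∩ {T} = {T} (intersection, +0)
DEGPRTZ@3: {T} ∩ {T} = {T} (intersection, +0)
DZ@4: {A} ∪ {T} = {A,T} (union, +1)
ER@4: {A} ∩ {A} = {A} (intersection, +0)
EPR@4: {A} ∪ {C} = {A,C} (union, +1)
GT@4: {T} ∩ {T} = {T} (intersection, +0)
EGPRT@4: {A,C} ∪ {T} = {A,C,T} (union, +1)
DEGPRTZ@4: {A,T} ∩ {A,C,T} = {A,T} (intersection, +0)
per-site changes: [4, 3, 2, 2, 3]; total = 14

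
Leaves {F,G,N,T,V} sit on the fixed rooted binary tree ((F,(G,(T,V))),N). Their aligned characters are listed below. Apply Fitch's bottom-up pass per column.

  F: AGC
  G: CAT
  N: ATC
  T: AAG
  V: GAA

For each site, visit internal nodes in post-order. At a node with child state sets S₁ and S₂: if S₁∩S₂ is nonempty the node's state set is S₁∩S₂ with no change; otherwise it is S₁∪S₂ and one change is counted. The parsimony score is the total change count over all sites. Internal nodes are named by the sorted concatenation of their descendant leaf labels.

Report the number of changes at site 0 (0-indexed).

TV@0: {A} ∪ {G} = {A,G} (union, +1)
GTV@0: {C} ∪ {A,G} = {A,C,G} (union, +1)
FGTV@0: {A} ∩ {A,C,G} = {A} (intersection, +0)
FGNTV@0: {A} ∩ {A} = {A} (intersection, +0)
TV@1: {A} ∩ {A} = {A} (intersection, +0)
GTV@1: {A} ∩ {A} = {A} (intersection, +0)
FGTV@1: {G} ∪ {A} = {A,G} (union, +1)
FGNTV@1: {A,G} ∪ {T} = {A,G,T} (union, +1)
TV@2: {G} ∪ {A} = {A,G} (union, +1)
GTV@2: {T} ∪ {A,G} = {A,G,T} (union, +1)
FGTV@2: {C} ∪ {A,G,T} = {A,C,G,T} (union, +1)
FGNTV@2: {A,C,G,T} ∩ {C} = {C} (intersection, +0)
per-site changes: [2, 2, 3]; total = 7

2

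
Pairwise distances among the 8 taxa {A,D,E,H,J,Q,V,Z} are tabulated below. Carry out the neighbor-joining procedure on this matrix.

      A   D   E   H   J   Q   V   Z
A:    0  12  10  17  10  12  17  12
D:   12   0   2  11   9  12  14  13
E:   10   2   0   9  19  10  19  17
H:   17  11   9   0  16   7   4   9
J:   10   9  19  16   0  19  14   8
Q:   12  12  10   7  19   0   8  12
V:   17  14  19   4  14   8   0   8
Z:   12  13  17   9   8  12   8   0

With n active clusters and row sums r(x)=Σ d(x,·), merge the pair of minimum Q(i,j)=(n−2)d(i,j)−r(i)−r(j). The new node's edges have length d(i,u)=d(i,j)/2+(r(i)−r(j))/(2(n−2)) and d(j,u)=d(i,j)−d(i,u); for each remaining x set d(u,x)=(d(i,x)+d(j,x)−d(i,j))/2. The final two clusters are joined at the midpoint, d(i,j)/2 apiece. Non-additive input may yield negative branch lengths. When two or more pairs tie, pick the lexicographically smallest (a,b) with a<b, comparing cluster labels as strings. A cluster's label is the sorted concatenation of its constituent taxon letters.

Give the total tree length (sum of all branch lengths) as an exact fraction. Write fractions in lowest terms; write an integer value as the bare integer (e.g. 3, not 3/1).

1. join D+E (d=2, Q=-147) ⇒ DE; edges |D|=-1/12, |E|=25/12
  updated: d(A,DE)=10, d(DE,H)=9, d(DE,J)=13, d(DE,Q)=10, d(DE,V)=31/2, d(DE,Z)=14
2. join H+V (d=4, Q=-217/2) ⇒ HV; edges |H|=31/20, |V|=49/20
  updated: d(A,HV)=15, d(DE,HV)=41/4, d(HV,J)=13, d(HV,Q)=11/2, d(HV,Z)=13/2
3. join HV+Q (d=11/2, Q=-347/4) ⇒ HQV; edges |HV|=55/32, |Q|=121/32
  updated: d(A,HQV)=43/4, d(DE,HQV)=59/8, d(HQV,J)=53/4, d(HQV,Z)=13/2
4. join J+Z (d=8, Q=-243/4) ⇒ JZ; edges |J|=37/8, |Z|=27/8
  updated: d(A,JZ)=7, d(DE,JZ)=19/2, d(HQV,JZ)=47/8
5. join A+JZ (d=7, Q=-289/8) ⇒ AJZ; edges |A|=155/32, |JZ|=69/32
  updated: d(AJZ,DE)=25/4, d(AJZ,HQV)=77/16
6. join AJZ+DE (d=25/4, Q=-295/16) ⇒ ADEJZ; edges |AJZ|=59/32, |DE|=141/32
  updated: d(ADEJZ,HQV)=95/32
7. join ADEJZ+HQV (d=95/32) ⇒ ADEHJQVZ; edges |ADEJZ|=95/64, |HQV|=95/64
final tree: (((A:155/32,(J:37/8,Z:27/8):69/32):59/32,(D:-1/12,E:25/12):141/32):95/64,((H:31/20,V:49/20):55/32,Q:121/32):95/64)
total length: 1143/32

1143/32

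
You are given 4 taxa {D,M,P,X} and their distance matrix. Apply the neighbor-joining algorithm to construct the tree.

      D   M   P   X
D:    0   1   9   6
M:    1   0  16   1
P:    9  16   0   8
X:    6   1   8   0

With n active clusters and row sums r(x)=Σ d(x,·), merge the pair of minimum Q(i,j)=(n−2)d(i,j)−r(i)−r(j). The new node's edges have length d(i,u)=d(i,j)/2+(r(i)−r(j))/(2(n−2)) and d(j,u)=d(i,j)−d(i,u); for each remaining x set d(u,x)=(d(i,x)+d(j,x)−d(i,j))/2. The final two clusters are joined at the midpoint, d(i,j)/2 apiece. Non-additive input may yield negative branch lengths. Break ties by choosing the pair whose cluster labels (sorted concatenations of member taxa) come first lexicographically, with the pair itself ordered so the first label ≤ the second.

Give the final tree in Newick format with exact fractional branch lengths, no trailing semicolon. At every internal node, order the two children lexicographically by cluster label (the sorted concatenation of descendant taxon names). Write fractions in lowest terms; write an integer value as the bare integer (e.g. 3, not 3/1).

(((D:0,M:1):7/2,P:17/2):-1/4,X:-1/4)

step 1: merge (D,M) at d=1, Q=-32; branch lengths D→0, M→1; new cluster DM
  updated: d(DM,P)=12, d(DM,X)=3
step 2: merge (DM,P) at d=12, Q=-23; branch lengths DM→7/2, P→17/2; new cluster DMP
  updated: d(DMP,X)=-1/2
step 3: merge (DMP,X) at d=-1/2; branch lengths DMP→-1/4, X→-1/4; new cluster DMPX
final tree: (((D:0,M:1):7/2,P:17/2):-1/4,X:-1/4)
total length: 25/2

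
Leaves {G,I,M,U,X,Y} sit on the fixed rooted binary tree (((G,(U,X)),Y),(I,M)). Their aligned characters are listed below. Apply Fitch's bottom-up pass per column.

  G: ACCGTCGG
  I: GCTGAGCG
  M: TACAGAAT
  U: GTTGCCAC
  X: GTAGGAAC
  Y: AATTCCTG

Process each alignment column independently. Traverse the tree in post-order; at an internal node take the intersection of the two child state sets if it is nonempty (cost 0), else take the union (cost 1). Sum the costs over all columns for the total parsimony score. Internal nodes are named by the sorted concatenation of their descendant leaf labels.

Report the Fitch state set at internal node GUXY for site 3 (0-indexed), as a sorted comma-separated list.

G,T

UX@0: {G} ∩ {G} = {G} (intersection, +0)
GUX@0: {A} ∪ {G} = {A,G} (union, +1)
GUXY@0: {A,G} ∩ {A} = {A} (intersection, +0)
IM@0: {G} ∪ {T} = {G,T} (union, +1)
GIMUXY@0: {A} ∪ {G,T} = {A,G,T} (union, +1)
UX@1: {T} ∩ {T} = {T} (intersection, +0)
GUX@1: {C} ∪ {T} = {C,T} (union, +1)
GUXY@1: {C,T} ∪ {A} = {A,C,T} (union, +1)
IM@1: {C} ∪ {A} = {A,C} (union, +1)
GIMUXY@1: {A,C,T} ∩ {A,C} = {A,C} (intersection, +0)
UX@2: {T} ∪ {A} = {A,T} (union, +1)
GUX@2: {C} ∪ {A,T} = {A,C,T} (union, +1)
GUXY@2: {A,C,T} ∩ {T} = {T} (intersection, +0)
IM@2: {T} ∪ {C} = {C,T} (union, +1)
GIMUXY@2: {T} ∩ {C,T} = {T} (intersection, +0)
UX@3: {G} ∩ {G} = {G} (intersection, +0)
GUX@3: {G} ∩ {G} = {G} (intersection, +0)
GUXY@3: {G} ∪ {T} = {G,T} (union, +1)
IM@3: {G} ∪ {A} = {A,G} (union, +1)
GIMUXY@3: {G,T} ∩ {A,G} = {G} (intersection, +0)
UX@4: {C} ∪ {G} = {C,G} (union, +1)
GUX@4: {T} ∪ {C,G} = {C,G,T} (union, +1)
GUXY@4: {C,G,T} ∩ {C} = {C} (intersection, +0)
IM@4: {A} ∪ {G} = {A,G} (union, +1)
GIMUXY@4: {C} ∪ {A,G} = {A,C,G} (union, +1)
UX@5: {C} ∪ {A} = {A,C} (union, +1)
GUX@5: {C} ∩ {A,C} = {C} (intersection, +0)
GUXY@5: {C} ∩ {C} = {C} (intersection, +0)
IM@5: {G} ∪ {A} = {A,G} (union, +1)
GIMUXY@5: {C} ∪ {A,G} = {A,C,G} (union, +1)
UX@6: {A} ∩ {A} = {A} (intersection, +0)
GUX@6: {G} ∪ {A} = {A,G} (union, +1)
GUXY@6: {A,G} ∪ {T} = {A,G,T} (union, +1)
IM@6: {C} ∪ {A} = {A,C} (union, +1)
GIMUXY@6: {A,G,T} ∩ {A,C} = {A} (intersection, +0)
UX@7: {C} ∩ {C} = {C} (intersection, +0)
GUX@7: {G} ∪ {C} = {C,G} (union, +1)
GUXY@7: {C,G} ∩ {G} = {G} (intersection, +0)
IM@7: {G} ∪ {T} = {G,T} (union, +1)
GIMUXY@7: {G} ∩ {G,T} = {G} (intersection, +0)
per-site changes: [3, 3, 3, 2, 4, 3, 3, 2]; total = 23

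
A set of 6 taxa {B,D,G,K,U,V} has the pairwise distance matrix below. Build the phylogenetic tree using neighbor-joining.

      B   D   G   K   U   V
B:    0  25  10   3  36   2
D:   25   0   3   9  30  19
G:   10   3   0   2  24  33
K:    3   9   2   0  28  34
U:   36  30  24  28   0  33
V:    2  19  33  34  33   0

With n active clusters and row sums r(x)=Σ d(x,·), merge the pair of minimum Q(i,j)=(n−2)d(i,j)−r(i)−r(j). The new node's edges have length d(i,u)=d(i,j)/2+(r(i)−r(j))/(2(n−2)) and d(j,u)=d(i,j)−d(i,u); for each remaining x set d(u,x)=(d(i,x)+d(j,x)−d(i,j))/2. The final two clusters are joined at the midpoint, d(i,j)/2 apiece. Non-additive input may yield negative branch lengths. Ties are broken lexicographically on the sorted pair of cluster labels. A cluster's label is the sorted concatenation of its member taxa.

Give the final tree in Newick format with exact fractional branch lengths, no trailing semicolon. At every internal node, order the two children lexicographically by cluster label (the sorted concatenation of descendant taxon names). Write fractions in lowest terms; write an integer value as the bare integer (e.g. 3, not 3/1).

(((((B:-37/8,V:53/8):155/12,U:247/12):61/16,K:35/16):29/16,D:65/16):-17/32,G:-17/32)

iteration 1: select B,V (d=2, Q=-189); attach at lengths (-37/8, 53/8); label the merged cluster BV
  updated: d(BV,D)=21, d(BV,G)=41/2, d(BV,K)=35/2, d(BV,U)=67/2
iteration 2: select BV,U (d=67/2, Q=-215/2); attach at lengths (155/12, 247/12); label the merged cluster BUV
  updated: d(BUV,D)=35/4, d(BUV,G)=11/2, d(BUV,K)=6
iteration 3: select BUV,K (d=6, Q=-101/4); attach at lengths (61/16, 35/16); label the merged cluster BKUV
  updated: d(BKUV,D)=47/8, d(BKUV,G)=3/4
iteration 4: select BKUV,D (d=47/8, Q=-77/8); attach at lengths (29/16, 65/16); label the merged cluster BDKUV
  updated: d(BDKUV,G)=-17/16
iteration 5: select BDKUV,G (d=-17/16); attach at lengths (-17/32, -17/32); label the merged cluster BDGKUV
final tree: (((((B:-37/8,V:53/8):155/12,U:247/12):61/16,K:35/16):29/16,D:65/16):-17/32,G:-17/32)
total length: 741/16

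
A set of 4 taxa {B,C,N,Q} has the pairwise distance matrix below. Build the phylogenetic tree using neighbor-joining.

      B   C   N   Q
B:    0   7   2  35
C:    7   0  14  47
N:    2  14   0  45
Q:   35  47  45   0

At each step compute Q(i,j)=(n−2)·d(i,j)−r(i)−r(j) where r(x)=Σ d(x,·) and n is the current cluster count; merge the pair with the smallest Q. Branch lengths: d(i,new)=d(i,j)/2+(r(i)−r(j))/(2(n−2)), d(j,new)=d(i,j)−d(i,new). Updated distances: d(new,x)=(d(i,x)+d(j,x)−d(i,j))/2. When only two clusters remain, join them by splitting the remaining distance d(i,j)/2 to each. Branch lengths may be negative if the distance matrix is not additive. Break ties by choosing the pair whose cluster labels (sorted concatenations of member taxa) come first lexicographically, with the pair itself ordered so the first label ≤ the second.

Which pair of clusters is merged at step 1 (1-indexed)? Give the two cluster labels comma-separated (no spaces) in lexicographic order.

B,N

1. join B+N (d=2, Q=-101) ⇒ BN; edges |B|=-13/4, |N|=21/4
  updated: d(BN,C)=19/2, d(BN,Q)=39
2. join BN+C (d=19/2, Q=-191/2) ⇒ BCN; edges |BN|=3/4, |C|=35/4
  updated: d(BCN,Q)=153/4
3. join BCN+Q (d=153/4) ⇒ BCNQ; edges |BCN|=153/8, |Q|=153/8
final tree: (((B:-13/4,N:21/4):3/4,C:35/4):153/8,Q:153/8)
total length: 199/4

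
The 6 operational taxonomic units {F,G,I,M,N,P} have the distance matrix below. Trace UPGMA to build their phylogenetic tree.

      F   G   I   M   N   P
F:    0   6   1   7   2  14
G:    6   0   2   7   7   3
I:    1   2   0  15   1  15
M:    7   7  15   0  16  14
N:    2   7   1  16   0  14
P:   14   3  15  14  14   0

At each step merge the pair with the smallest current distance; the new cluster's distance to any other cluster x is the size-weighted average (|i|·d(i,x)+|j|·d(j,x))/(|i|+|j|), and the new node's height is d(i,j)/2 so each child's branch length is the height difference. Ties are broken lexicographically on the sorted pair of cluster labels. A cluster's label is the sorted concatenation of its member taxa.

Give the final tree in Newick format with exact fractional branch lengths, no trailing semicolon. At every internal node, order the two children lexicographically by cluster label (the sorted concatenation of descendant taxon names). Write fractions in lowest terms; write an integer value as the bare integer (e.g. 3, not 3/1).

((((F:1/2,I:1/2):1/4,N:3/4):49/12,(G:3/2,P:3/2):10/3):16/15,M:59/10)

iteration 1: select F,I (d=1); attach at lengths (1/2, 1/2); label the merged cluster FI
  updated: d(FI,G)=4, d(FI,M)=11, d(FI,N)=3/2, d(FI,P)=29/2
iteration 2: select FI,N (d=3/2); attach at lengths (1/4, 3/4); label the merged cluster FIN
  updated: d(FIN,G)=5, d(FIN,M)=38/3, d(FIN,P)=43/3
iteration 3: select G,P (d=3); attach at lengths (3/2, 3/2); label the merged cluster GP
  updated: d(FIN,GP)=29/3, d(GP,M)=21/2
iteration 4: select FIN,GP (d=29/3); attach at lengths (49/12, 10/3); label the merged cluster FGINP
  updated: d(FGINP,M)=59/5
iteration 5: select FGINP,M (d=59/5); attach at lengths (16/15, 59/10); label the merged cluster FGIMNP
final tree: ((((F:1/2,I:1/2):1/4,N:3/4):49/12,(G:3/2,P:3/2):10/3):16/15,M:59/10)
total length: 1163/60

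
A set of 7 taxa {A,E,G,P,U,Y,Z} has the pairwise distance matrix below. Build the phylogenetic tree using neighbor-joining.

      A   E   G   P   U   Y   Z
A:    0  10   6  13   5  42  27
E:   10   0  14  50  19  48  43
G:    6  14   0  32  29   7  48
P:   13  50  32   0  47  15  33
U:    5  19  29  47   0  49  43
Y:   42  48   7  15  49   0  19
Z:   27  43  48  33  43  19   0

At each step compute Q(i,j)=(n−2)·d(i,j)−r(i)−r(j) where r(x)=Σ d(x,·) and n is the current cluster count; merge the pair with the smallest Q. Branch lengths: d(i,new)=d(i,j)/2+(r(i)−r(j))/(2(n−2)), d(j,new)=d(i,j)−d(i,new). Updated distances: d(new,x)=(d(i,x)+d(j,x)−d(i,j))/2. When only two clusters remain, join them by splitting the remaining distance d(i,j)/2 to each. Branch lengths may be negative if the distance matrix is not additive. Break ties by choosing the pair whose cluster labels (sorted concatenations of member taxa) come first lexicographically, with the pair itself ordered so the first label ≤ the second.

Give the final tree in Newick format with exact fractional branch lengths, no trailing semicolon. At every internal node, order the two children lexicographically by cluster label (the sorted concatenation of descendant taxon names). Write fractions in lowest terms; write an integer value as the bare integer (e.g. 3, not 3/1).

(((A:-191/32,(G:27/8,(P:169/16,(Y:31/5,Z:64/5):63/16):115/8):191/32):127/32,E:289/32):319/64,U:319/64)

iteration 1: select Y,Z (d=19, Q=-298); attach at lengths (31/5, 64/5); label the merged cluster YZ
  updated: d(A,YZ)=25, d(E,YZ)=36, d(G,YZ)=18, d(P,YZ)=29/2, d(U,YZ)=73/2
iteration 2: select P,YZ (d=29/2, Q=-457/2); attach at lengths (169/16, 63/16); label the merged cluster PYZ
  updated: d(A,PYZ)=47/4, d(E,PYZ)=143/4, d(G,PYZ)=71/4, d(PYZ,U)=69/2
iteration 3: select G,PYZ (d=71/4, Q=-453/4); attach at lengths (27/8, 115/8); label the merged cluster GPYZ
  updated: d(A,GPYZ)=0, d(E,GPYZ)=16, d(GPYZ,U)=183/8
iteration 4: select A,GPYZ (d=0, Q=-431/8); attach at lengths (-191/32, 191/32); label the merged cluster AGPYZ
  updated: d(AGPYZ,E)=13, d(AGPYZ,U)=223/16
iteration 5: select AGPYZ,E (d=13, Q=-735/16); attach at lengths (127/32, 289/32); label the merged cluster AEGPYZ
  updated: d(AEGPYZ,U)=319/32
iteration 6: select AEGPYZ,U (d=319/32); attach at lengths (319/64, 319/64); label the merged cluster AEGPUYZ
final tree: (((A:-191/32,(G:27/8,(P:169/16,(Y:31/5,Z:64/5):63/16):115/8):191/32):127/32,E:289/32):319/64,U:319/64)
total length: 2375/32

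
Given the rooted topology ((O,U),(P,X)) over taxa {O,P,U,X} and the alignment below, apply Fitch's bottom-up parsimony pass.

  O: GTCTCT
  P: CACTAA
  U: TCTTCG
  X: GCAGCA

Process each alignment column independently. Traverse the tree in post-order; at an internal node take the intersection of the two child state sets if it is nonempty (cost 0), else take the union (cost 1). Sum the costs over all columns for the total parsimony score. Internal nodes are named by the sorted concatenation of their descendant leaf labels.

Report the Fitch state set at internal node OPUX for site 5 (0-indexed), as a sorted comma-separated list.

site 0, node OU: O={G} ∪ U={T} → {G,T} (+1)
site 0, node PX: P={C} ∪ X={G} → {C,G} (+1)
site 0, node OPUX: OU={G,T} ∩ PX={C,G} → {G} (+0)
site 1, node OU: O={T} ∪ U={C} → {C,T} (+1)
site 1, node PX: P={A} ∪ X={C} → {A,C} (+1)
site 1, node OPUX: OU={C,T} ∩ PX={A,C} → {C} (+0)
site 2, node OU: O={C} ∪ U={T} → {C,T} (+1)
site 2, node PX: P={C} ∪ X={A} → {A,C} (+1)
site 2, node OPUX: OU={C,T} ∩ PX={A,C} → {C} (+0)
site 3, node OU: O={T} ∩ U={T} → {T} (+0)
site 3, node PX: P={T} ∪ X={G} → {G,T} (+1)
site 3, node OPUX: OU={T} ∩ PX={G,T} → {T} (+0)
site 4, node OU: O={C} ∩ U={C} → {C} (+0)
site 4, node PX: P={A} ∪ X={C} → {A,C} (+1)
site 4, node OPUX: OU={C} ∩ PX={A,C} → {C} (+0)
site 5, node OU: O={T} ∪ U={G} → {G,T} (+1)
site 5, node PX: P={A} ∩ X={A} → {A} (+0)
site 5, node OPUX: OU={G,T} ∪ PX={A} → {A,G,T} (+1)
per-site changes: [2, 2, 2, 1, 1, 2]; total = 10

A,G,T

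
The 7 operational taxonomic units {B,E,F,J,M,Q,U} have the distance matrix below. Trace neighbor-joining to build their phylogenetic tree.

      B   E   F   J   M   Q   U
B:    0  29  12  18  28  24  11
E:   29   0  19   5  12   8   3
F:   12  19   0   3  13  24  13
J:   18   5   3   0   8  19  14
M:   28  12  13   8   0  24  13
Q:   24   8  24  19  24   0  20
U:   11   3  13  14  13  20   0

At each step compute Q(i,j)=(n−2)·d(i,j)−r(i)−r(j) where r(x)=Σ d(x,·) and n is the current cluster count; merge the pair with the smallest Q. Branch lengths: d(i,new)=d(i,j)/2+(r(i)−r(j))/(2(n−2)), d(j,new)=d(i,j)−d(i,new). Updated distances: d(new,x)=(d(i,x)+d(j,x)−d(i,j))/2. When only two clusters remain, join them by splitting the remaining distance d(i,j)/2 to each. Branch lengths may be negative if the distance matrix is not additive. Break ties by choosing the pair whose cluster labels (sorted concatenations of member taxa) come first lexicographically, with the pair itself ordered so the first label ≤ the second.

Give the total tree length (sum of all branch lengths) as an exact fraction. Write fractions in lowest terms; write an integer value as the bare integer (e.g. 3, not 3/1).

step 1: merge (E,Q) at d=8, Q=-155; branch lengths E→-3/10, Q→83/10; new cluster EQ
  updated: d(B,EQ)=45/2, d(EQ,F)=35/2, d(EQ,J)=8, d(EQ,M)=14, d(EQ,U)=15/2
step 2: merge (B,U) at d=11, Q=-106; branch lengths B→77/8, U→11/8; new cluster BU
  updated: d(BU,EQ)=19/2, d(BU,F)=7, d(BU,J)=21/2, d(BU,M)=15
step 3: merge (BU,EQ) at d=19/2, Q=-125/2; branch lengths BU→43/12, EQ→71/12; new cluster BEQU
  updated: d(BEQU,F)=15/2, d(BEQU,J)=9/2, d(BEQU,M)=39/4
step 4: merge (BEQU,M) at d=39/4, Q=-33; branch lengths BEQU→21/8, M→57/8; new cluster BEMQU
  updated: d(BEMQU,F)=43/8, d(BEMQU,J)=11/8
step 5: merge (BEMQU,F) at d=43/8, Q=-39/4; branch lengths BEMQU→15/8, F→7/2; new cluster BEFMQU
  updated: d(BEFMQU,J)=-1/2
step 6: merge (BEFMQU,J) at d=-1/2; branch lengths BEFMQU→-1/4, J→-1/4; new cluster BEFJMQU
final tree: (((((B:77/8,U:11/8):43/12,(E:-3/10,Q:83/10):71/12):21/8,M:57/8):15/8,F:7/2):-1/4,J:-1/4)
total length: 345/8

345/8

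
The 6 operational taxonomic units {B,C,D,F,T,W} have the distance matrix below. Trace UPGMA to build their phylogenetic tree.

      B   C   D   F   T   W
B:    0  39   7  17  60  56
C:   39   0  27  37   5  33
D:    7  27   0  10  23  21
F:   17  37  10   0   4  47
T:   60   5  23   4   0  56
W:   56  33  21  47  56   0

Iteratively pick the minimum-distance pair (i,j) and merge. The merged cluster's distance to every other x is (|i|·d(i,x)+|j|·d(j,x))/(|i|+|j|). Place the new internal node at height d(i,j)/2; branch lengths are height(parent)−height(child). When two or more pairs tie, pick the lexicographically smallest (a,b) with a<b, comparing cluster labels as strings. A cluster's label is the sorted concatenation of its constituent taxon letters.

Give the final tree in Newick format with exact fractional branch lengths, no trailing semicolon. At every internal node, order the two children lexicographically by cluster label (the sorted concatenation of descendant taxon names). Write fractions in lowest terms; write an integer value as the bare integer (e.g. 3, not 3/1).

(((B:7/2,D:7/2):67/6,(C:21/2,(F:2,T:2):17/2):25/6):199/30,W:213/10)

1. join F+T (d=4) ⇒ FT; edges |F|=2, |T|=2
  updated: d(B,FT)=77/2, d(C,FT)=21, d(D,FT)=33/2, d(FT,W)=103/2
2. join B+D (d=7) ⇒ BD; edges |B|=7/2, |D|=7/2
  updated: d(BD,C)=33, d(BD,FT)=55/2, d(BD,W)=77/2
3. join C+FT (d=21) ⇒ CFT; edges |C|=21/2, |FT|=17/2
  updated: d(BD,CFT)=88/3, d(CFT,W)=136/3
4. join BD+CFT (d=88/3) ⇒ BCDFT; edges |BD|=67/6, |CFT|=25/6
  updated: d(BCDFT,W)=213/5
5. join BCDFT+W (d=213/5) ⇒ BCDFTW; edges |BCDFT|=199/30, |W|=213/10
final tree: (((B:7/2,D:7/2):67/6,(C:21/2,(F:2,T:2):17/2):25/6):199/30,W:213/10)
total length: 1099/15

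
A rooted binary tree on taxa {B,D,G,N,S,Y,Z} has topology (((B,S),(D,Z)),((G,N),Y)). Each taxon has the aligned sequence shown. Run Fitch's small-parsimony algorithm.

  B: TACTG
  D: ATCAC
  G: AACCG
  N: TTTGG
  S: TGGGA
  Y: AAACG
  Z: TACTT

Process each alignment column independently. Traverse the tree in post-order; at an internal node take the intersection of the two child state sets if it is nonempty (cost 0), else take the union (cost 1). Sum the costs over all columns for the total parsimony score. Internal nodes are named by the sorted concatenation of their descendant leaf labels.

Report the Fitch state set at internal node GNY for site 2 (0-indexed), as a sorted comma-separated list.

A,C,T

site 0, node BS: B={T} ∩ S={T} → {T} (+0)
site 0, node DZ: D={A} ∪ Z={T} → {A,T} (+1)
site 0, node BDSZ: BS={T} ∩ DZ={A,T} → {T} (+0)
site 0, node GN: G={A} ∪ N={T} → {A,T} (+1)
site 0, node GNY: GN={A,T} ∩ Y={A} → {A} (+0)
site 0, node BDGNSYZ: BDSZ={T} ∪ GNY={A} → {A,T} (+1)
site 1, node BS: B={A} ∪ S={G} → {A,G} (+1)
site 1, node DZ: D={T} ∪ Z={A} → {A,T} (+1)
site 1, node BDSZ: BS={A,G} ∩ DZ={A,T} → {A} (+0)
site 1, node GN: G={A} ∪ N={T} → {A,T} (+1)
site 1, node GNY: GN={A,T} ∩ Y={A} → {A} (+0)
site 1, node BDGNSYZ: BDSZ={A} ∩ GNY={A} → {A} (+0)
site 2, node BS: B={C} ∪ S={G} → {C,G} (+1)
site 2, node DZ: D={C} ∩ Z={C} → {C} (+0)
site 2, node BDSZ: BS={C,G} ∩ DZ={C} → {C} (+0)
site 2, node GN: G={C} ∪ N={T} → {C,T} (+1)
site 2, node GNY: GN={C,T} ∪ Y={A} → {A,C,T} (+1)
site 2, node BDGNSYZ: BDSZ={C} ∩ GNY={A,C,T} → {C} (+0)
site 3, node BS: B={T} ∪ S={G} → {G,T} (+1)
site 3, node DZ: D={A} ∪ Z={T} → {A,T} (+1)
site 3, node BDSZ: BS={G,T} ∩ DZ={A,T} → {T} (+0)
site 3, node GN: G={C} ∪ N={G} → {C,G} (+1)
site 3, node GNY: GN={C,G} ∩ Y={C} → {C} (+0)
site 3, node BDGNSYZ: BDSZ={T} ∪ GNY={C} → {C,T} (+1)
site 4, node BS: B={G} ∪ S={A} → {A,G} (+1)
site 4, node DZ: D={C} ∪ Z={T} → {C,T} (+1)
site 4, node BDSZ: BS={A,G} ∪ DZ={C,T} → {A,C,G,T} (+1)
site 4, node GN: G={G} ∩ N={G} → {G} (+0)
site 4, node GNY: GN={G} ∩ Y={G} → {G} (+0)
site 4, node BDGNSYZ: BDSZ={A,C,G,T} ∩ GNY={G} → {G} (+0)
per-site changes: [3, 3, 3, 4, 3]; total = 16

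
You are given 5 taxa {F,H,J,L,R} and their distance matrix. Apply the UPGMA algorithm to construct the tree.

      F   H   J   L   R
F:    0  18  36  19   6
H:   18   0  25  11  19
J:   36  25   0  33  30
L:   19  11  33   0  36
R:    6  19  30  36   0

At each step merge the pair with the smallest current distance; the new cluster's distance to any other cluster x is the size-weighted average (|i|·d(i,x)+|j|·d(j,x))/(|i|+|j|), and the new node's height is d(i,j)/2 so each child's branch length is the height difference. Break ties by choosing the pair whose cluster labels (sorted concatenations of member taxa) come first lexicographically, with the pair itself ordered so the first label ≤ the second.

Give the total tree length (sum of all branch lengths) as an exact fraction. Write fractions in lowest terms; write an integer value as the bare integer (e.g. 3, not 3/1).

51

1. join F+R (d=6) ⇒ FR; edges |F|=3, |R|=3
  updated: d(FR,H)=37/2, d(FR,J)=33, d(FR,L)=55/2
2. join H+L (d=11) ⇒ HL; edges |H|=11/2, |L|=11/2
  updated: d(FR,HL)=23, d(HL,J)=29
3. join FR+HL (d=23) ⇒ FHLR; edges |FR|=17/2, |HL|=6
  updated: d(FHLR,J)=31
4. join FHLR+J (d=31) ⇒ FHJLR; edges |FHLR|=4, |J|=31/2
final tree: (((F:3,R:3):17/2,(H:11/2,L:11/2):6):4,J:31/2)
total length: 51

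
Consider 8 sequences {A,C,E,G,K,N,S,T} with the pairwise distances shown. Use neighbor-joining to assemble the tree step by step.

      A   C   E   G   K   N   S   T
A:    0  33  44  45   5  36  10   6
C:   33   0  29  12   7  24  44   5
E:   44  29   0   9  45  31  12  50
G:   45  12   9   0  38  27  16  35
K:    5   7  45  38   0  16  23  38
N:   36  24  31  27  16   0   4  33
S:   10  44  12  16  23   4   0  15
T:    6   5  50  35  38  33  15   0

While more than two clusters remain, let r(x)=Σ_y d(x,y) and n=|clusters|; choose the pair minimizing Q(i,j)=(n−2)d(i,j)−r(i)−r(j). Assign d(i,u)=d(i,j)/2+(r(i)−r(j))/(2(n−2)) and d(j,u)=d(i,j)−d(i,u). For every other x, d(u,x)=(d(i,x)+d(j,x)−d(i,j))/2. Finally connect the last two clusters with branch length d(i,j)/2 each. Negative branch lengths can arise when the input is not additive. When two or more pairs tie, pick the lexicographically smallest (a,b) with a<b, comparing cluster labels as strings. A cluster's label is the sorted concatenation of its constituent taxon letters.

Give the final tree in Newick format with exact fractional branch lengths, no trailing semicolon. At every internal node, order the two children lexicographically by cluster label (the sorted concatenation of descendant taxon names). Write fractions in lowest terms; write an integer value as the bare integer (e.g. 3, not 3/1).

1. join E+G (d=9, Q=-348) ⇒ EG; edges |E|=23/3, |G|=4/3
  updated: d(A,EG)=40, d(C,EG)=16, d(EG,K)=37, d(EG,N)=49/2, d(EG,S)=19/2, d(EG,T)=38
2. join C+T (d=5, Q=-239) ⇒ CT; edges |C|=19/10, |T|=31/10
  updated: d(A,CT)=17, d(CT,EG)=49/2, d(CT,K)=20, d(CT,N)=26, d(CT,S)=27
3. join A+K (d=5, Q=-189) ⇒ AK; edges |A|=27/8, |K|=13/8
  updated: d(AK,CT)=16, d(AK,EG)=36, d(AK,N)=47/2, d(AK,S)=14
4. join AK+CT (d=16, Q=-135) ⇒ ACKT; edges |AK|=22/3, |CT|=26/3
  updated: d(ACKT,EG)=89/4, d(ACKT,N)=67/4, d(ACKT,S)=25/2
5. join ACKT+EG (d=89/4, Q=-253/4) ⇒ ACEGKT; edges |ACKT|=159/16, |EG|=197/16
  updated: d(ACEGKT,N)=19/2, d(ACEGKT,S)=-1/8
6. join ACEGKT+N (d=19/2, Q=-107/8) ⇒ ACEGKNT; edges |ACEGKT|=43/16, |N|=109/16
  updated: d(ACEGKNT,S)=-45/16
7. join ACEGKNT+S (d=-45/16) ⇒ ACEGKNST; edges |ACEGKNT|=-45/32, |S|=-45/32
final tree: (((((A:27/8,K:13/8):22/3,(C:19/10,T:31/10):26/3):159/16,(E:23/3,G:4/3):197/16):43/16,N:109/16):-45/32,S:-45/32)
total length: 1023/16

(((((A:27/8,K:13/8):22/3,(C:19/10,T:31/10):26/3):159/16,(E:23/3,G:4/3):197/16):43/16,N:109/16):-45/32,S:-45/32)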